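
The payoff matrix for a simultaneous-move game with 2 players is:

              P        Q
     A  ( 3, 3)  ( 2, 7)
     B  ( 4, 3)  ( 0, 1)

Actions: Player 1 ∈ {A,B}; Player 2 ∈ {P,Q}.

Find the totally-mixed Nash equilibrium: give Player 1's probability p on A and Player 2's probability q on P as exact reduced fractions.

(p,q) = (1/3, 2/3)

P1 indiff ⇒ q·3+(1-q)·2 = q·4+(1-q)·0 ⇒ q(-1) = (1-q)(-2) ⇒ q = 2/3
P2 indiff ⇒ p·3+(1-p)·3 = p·7+(1-p)·1 ⇒ p(-4) = (1-p)(-2) ⇒ p = 1/3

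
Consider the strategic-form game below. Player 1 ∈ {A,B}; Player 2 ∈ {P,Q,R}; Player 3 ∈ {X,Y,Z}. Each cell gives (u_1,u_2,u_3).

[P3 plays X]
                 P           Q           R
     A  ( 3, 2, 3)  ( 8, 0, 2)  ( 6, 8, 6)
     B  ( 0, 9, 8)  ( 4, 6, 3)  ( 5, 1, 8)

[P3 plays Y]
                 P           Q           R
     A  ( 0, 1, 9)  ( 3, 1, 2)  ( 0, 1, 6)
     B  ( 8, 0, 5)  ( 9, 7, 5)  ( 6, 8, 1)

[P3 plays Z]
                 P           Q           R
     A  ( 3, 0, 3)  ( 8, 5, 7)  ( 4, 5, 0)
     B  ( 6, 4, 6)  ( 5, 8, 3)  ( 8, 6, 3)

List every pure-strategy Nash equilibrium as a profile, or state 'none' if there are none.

(A,P,X): not NE [P2→R gives 8>2; P3→Y gives 9>3]
(A,P,Y): not NE [P1→B gives 8>0]
(A,P,Z): not NE [P1→B gives 6>3; P2→R gives 5>0; P3→Y gives 9>3]
(A,Q,X): not NE [P2→R gives 8>0; P3→Z gives 7>2]
(A,Q,Y): not NE [P1→B gives 9>3; P3→Z gives 7>2]
(A,Q,Z): NE
(A,R,X): NE
(A,R,Y): not NE [P1→B gives 6>0]
(A,R,Z): not NE [P1→B gives 8>4; P3→Y gives 6>0]
(B,P,X): not NE [P1→A gives 3>0]
(B,P,Y): not NE [P2→R gives 8>0; P3→X gives 8>5]
(B,P,Z): not NE [P2→Q gives 8>4; P3→X gives 8>6]
(B,Q,X): not NE [P1→A gives 8>4; P2→P gives 9>6; P3→Y gives 5>3]
(B,Q,Y): not NE [P2→R gives 8>7]
(B,Q,Z): not NE [P1→A gives 8>5; P3→Y gives 5>3]
(B,R,X): not NE [P1→A gives 6>5; P2→P gives 9>1]
(B,R,Y): not NE [P3→X gives 8>1]
(B,R,Z): not NE [P2→Q gives 8>6; P3→X gives 8>3]

PSNE = {(A,Q,Z), (A,R,X)}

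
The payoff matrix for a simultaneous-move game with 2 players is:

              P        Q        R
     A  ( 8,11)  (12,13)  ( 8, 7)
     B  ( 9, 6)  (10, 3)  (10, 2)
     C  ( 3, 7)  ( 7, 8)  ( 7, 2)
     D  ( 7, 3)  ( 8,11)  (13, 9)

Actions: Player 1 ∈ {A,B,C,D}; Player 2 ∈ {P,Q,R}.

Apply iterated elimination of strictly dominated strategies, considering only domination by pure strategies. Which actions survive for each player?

Survivors P1:{A,B} P2:{P,Q}

P1 drop C (A beats it: P:8>3 Q:12>7 R:8>7)
P2 drop R (Q beats it: A:13>7 B:3>2 D:11>9)
P1 drop D (A beats it: P:8>7 Q:12>8)
P1→{A,B} P2→{P,Q}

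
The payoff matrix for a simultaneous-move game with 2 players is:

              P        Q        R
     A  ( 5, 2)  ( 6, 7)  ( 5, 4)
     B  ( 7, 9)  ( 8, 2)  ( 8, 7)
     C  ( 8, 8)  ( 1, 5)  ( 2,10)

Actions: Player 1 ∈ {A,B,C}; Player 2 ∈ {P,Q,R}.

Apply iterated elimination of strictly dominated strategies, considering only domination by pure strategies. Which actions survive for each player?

Remaining: P1:{B,C} P2:{P,R}

P1 drop A (B beats it: P:7>5 Q:8>6 R:8>5)
P2 drop Q (P beats it: B:9>2 C:8>5)
P1→{B,C} P2→{P,R}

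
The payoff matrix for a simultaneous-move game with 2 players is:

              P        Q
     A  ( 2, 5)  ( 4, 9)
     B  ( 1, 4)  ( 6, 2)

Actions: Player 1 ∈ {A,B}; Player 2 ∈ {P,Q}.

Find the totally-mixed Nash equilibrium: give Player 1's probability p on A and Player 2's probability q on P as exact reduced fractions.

P1 indiff ⇒ q·2+(1-q)·4 = q·1+(1-q)·6 ⇒ q(1) = (1-q)(2) ⇒ q = 2/3
P2 indiff ⇒ p·5+(1-p)·4 = p·9+(1-p)·2 ⇒ p(-4) = (1-p)(-2) ⇒ p = 1/3

(p,q) = (1/3, 2/3)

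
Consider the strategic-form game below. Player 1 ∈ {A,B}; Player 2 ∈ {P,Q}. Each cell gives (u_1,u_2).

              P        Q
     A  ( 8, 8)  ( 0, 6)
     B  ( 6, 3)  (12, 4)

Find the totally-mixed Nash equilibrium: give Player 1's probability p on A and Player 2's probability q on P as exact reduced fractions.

(p,q) = (1/3, 6/7)

P1 indiff ⇒ q·8+(1-q)·0 = q·6+(1-q)·12 ⇒ q(2) = (1-q)(12) ⇒ q = 6/7
P2 indiff ⇒ p·8+(1-p)·3 = p·6+(1-p)·4 ⇒ p(2) = (1-p)(1) ⇒ p = 1/3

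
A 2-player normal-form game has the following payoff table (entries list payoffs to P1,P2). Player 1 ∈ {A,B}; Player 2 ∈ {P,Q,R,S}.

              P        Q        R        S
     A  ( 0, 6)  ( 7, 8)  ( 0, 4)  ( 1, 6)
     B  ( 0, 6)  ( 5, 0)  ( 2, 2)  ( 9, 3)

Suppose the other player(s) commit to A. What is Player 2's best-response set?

argmax u_2 = {Q}

u_2(P vs A) = 6
u_2(Q vs A) = 8
u_2(R vs A) = 4
u_2(S vs A) = 6
max payoff 8 at {Q}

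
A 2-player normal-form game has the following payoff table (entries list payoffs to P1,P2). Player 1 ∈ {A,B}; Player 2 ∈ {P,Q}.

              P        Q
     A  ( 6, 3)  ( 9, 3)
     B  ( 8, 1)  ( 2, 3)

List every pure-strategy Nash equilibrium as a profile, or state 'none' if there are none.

NE set: (A,Q)

(A,P): not NE [P1→B gives 8>6]
(A,Q): NE
(B,P): not NE [P2→Q gives 3>1]
(B,Q): not NE [P1→A gives 9>2]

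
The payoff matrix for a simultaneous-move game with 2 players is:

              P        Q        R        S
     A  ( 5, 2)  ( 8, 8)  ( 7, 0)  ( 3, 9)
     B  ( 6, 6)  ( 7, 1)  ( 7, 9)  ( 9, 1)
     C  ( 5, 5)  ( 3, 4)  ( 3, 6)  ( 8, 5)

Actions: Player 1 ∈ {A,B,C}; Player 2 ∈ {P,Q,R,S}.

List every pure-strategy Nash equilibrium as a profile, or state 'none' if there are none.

(A,P): not NE [P1→B gives 6>5; P2→S gives 9>2]
(A,Q): not NE [P2→S gives 9>8]
(A,R): not NE [P2→S gives 9>0]
(A,S): not NE [P1→B gives 9>3]
(B,P): not NE [P2→R gives 9>6]
(B,Q): not NE [P1→A gives 8>7; P2→R gives 9>1]
(B,R): NE
(B,S): not NE [P2→R gives 9>1]
(C,P): not NE [P1→B gives 6>5; P2→R gives 6>5]
(C,Q): not NE [P1→A gives 8>3; P2→R gives 6>4]
(C,R): not NE [P1→B gives 7>3]
(C,S): not NE [P1→B gives 9>8; P2→R gives 6>5]

PSNE = {(B,R)}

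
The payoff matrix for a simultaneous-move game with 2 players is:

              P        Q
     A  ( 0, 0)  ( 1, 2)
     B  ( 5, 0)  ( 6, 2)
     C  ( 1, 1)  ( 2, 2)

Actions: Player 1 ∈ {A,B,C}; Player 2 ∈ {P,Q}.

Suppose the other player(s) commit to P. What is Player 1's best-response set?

argmax u_1 = {B}

u_1(A vs P) = 0
u_1(B vs P) = 5
u_1(C vs P) = 1
max payoff 5 at {B}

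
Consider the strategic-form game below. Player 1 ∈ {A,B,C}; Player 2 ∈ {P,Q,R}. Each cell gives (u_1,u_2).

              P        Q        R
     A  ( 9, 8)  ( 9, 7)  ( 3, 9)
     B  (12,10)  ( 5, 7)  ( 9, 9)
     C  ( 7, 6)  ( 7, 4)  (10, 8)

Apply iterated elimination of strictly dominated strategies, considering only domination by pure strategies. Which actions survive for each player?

P2 drop Q (P beats it: A:8>7 B:10>7 C:6>4)
P1 drop A (B beats it: P:12>9 R:9>3)
P1→{B,C} P2→{P,R}

Survivors P1:{B,C} P2:{P,R}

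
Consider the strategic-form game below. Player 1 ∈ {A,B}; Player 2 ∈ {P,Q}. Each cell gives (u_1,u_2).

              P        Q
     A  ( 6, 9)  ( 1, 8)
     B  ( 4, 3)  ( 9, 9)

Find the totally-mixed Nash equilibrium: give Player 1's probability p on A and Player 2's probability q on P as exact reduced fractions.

P1 mixes 6/7 on A; P2 mixes 4/5 on P

P1 indiff ⇒ q·6+(1-q)·1 = q·4+(1-q)·9 ⇒ q(2) = (1-q)(8) ⇒ q = 4/5
P2 indiff ⇒ p·9+(1-p)·3 = p·8+(1-p)·9 ⇒ p(1) = (1-p)(6) ⇒ p = 6/7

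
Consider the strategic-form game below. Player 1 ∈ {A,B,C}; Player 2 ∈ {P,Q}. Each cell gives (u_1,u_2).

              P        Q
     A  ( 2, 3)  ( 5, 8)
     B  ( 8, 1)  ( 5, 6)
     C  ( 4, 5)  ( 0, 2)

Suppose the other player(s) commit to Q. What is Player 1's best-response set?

u_1(A vs Q) = 5
u_1(B vs Q) = 5
u_1(C vs Q) = 0
max payoff 5 at {A,B}

P1 best: {A,B}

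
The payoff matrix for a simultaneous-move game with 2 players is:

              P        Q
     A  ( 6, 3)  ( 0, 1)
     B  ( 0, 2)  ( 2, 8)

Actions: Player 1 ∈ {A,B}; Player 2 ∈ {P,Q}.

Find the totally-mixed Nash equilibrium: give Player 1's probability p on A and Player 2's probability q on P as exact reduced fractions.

P1 mixes 3/4 on A; P2 mixes 1/4 on P

P1 indiff ⇒ q·6+(1-q)·0 = q·0+(1-q)·2 ⇒ q(6) = (1-q)(2) ⇒ q = 1/4
P2 indiff ⇒ p·3+(1-p)·2 = p·1+(1-p)·8 ⇒ p(2) = (1-p)(6) ⇒ p = 3/4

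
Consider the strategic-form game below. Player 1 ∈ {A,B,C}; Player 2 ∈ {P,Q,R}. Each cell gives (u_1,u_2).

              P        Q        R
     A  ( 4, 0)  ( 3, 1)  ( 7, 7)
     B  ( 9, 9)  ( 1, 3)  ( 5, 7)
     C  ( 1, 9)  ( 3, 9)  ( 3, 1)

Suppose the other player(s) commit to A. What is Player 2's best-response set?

u_2(P vs A) = 0
u_2(Q vs A) = 1
u_2(R vs A) = 7
max payoff 7 at {R}

argmax u_2 = {R}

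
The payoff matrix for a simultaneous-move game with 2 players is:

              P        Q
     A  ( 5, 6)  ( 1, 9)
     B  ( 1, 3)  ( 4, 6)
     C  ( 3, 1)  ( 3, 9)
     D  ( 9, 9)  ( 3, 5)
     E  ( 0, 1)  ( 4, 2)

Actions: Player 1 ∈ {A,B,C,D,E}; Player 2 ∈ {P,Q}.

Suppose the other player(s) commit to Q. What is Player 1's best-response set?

u_1(A vs Q) = 1
u_1(B vs Q) = 4
u_1(C vs Q) = 3
u_1(D vs Q) = 3
u_1(E vs Q) = 4
max payoff 4 at {B,E}

BR_1 = {B,E}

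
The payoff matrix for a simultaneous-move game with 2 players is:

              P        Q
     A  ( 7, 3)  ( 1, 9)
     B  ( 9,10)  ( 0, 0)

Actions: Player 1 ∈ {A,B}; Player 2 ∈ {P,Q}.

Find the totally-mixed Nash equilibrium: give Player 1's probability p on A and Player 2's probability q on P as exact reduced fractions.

p=5/8, q=1/3

P1 indiff ⇒ q·7+(1-q)·1 = q·9+(1-q)·0 ⇒ q(-2) = (1-q)(-1) ⇒ q = 1/3
P2 indiff ⇒ p·3+(1-p)·10 = p·9+(1-p)·0 ⇒ p(-6) = (1-p)(-10) ⇒ p = 5/8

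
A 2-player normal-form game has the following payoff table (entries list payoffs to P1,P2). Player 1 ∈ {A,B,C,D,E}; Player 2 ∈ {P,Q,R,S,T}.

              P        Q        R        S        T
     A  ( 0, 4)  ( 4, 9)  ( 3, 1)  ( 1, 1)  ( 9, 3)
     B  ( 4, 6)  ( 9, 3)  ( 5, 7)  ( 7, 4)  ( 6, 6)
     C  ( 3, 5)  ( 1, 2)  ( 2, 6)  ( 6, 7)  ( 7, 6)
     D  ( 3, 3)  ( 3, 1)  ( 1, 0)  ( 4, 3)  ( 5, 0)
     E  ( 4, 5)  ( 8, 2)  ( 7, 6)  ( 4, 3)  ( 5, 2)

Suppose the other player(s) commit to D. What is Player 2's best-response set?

BR_2 = {P,S}

u_2(P vs D) = 3
u_2(Q vs D) = 1
u_2(R vs D) = 0
u_2(S vs D) = 3
u_2(T vs D) = 0
max payoff 3 at {P,S}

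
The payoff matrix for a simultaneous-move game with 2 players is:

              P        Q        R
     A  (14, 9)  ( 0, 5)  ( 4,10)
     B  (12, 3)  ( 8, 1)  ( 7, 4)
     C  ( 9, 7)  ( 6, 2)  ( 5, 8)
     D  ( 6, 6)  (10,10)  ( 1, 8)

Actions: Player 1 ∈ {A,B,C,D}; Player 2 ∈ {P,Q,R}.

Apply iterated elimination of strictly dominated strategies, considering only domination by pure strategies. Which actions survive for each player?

P1 drop C (B beats it: P:12>9 Q:8>6 R:7>5)
P2 drop P (R beats it: A:10>9 B:4>3 D:8>6)
P1 drop A (B beats it: Q:8>0 R:7>4)
P1→{B,D} P2→{Q,R}

Remaining: P1:{B,D} P2:{Q,R}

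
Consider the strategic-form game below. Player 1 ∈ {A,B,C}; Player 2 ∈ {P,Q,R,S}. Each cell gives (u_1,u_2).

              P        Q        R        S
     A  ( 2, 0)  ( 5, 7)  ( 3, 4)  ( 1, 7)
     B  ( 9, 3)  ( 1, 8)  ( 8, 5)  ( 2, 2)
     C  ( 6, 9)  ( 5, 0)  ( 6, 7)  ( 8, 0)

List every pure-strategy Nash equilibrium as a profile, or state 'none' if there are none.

Nash profiles: (A,Q)

(A,P): not NE [P1→B gives 9>2; P2→S gives 7>0]
(A,Q): NE
(A,R): not NE [P1→B gives 8>3; P2→S gives 7>4]
(A,S): not NE [P1→C gives 8>1]
(B,P): not NE [P2→Q gives 8>3]
(B,Q): not NE [P1→C gives 5>1]
(B,R): not NE [P2→Q gives 8>5]
(B,S): not NE [P1→C gives 8>2; P2→Q gives 8>2]
(C,P): not NE [P1→B gives 9>6]
(C,Q): not NE [P2→P gives 9>0]
(C,R): not NE [P1→B gives 8>6; P2→P gives 9>7]
(C,S): not NE [P2→P gives 9>0]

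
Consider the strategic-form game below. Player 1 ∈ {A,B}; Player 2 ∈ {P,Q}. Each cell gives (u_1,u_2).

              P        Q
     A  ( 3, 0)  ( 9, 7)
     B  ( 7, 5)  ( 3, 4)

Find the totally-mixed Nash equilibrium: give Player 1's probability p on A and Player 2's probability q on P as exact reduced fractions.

P1 indiff ⇒ q·3+(1-q)·9 = q·7+(1-q)·3 ⇒ q(-4) = (1-q)(-6) ⇒ q = 3/5
P2 indiff ⇒ p·0+(1-p)·5 = p·7+(1-p)·4 ⇒ p(-7) = (1-p)(-1) ⇒ p = 1/8

p=1/8, q=3/5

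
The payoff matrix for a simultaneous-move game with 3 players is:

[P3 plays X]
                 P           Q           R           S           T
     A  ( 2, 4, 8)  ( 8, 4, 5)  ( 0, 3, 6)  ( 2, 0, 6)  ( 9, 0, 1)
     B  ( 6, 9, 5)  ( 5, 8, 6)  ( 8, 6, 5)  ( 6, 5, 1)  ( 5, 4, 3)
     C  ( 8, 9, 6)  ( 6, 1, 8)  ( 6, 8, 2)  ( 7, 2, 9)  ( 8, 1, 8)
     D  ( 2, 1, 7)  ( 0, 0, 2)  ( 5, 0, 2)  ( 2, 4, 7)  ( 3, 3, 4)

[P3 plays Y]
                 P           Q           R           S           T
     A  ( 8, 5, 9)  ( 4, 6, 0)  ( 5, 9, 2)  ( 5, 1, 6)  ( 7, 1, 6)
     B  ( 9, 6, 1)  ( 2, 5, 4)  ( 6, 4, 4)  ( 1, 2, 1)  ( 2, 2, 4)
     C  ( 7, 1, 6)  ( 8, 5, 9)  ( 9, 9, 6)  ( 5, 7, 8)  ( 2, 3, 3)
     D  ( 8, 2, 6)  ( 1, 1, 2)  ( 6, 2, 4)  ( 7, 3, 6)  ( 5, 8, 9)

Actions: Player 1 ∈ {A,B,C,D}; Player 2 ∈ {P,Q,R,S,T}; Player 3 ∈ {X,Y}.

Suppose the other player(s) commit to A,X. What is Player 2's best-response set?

u_2(P vs A,X) = 4
u_2(Q vs A,X) = 4
u_2(R vs A,X) = 3
u_2(S vs A,X) = 0
u_2(T vs A,X) = 0
max payoff 4 at {P,Q}

P2 best: {P,Q}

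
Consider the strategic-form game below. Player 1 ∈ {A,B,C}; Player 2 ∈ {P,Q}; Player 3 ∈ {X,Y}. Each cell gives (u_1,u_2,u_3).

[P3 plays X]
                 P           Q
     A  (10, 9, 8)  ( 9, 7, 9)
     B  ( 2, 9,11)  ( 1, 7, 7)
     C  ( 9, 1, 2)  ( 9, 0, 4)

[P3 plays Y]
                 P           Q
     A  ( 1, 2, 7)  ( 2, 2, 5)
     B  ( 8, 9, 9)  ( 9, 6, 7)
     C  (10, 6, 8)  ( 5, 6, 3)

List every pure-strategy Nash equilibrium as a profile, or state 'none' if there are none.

PSNE = {(A,P,X), (C,P,Y)}

(A,P,X): NE
(A,P,Y): not NE [P1→C gives 10>1; P3→X gives 8>7]
(A,Q,X): not NE [P2→P gives 9>7]
(A,Q,Y): not NE [P1→B gives 9>2; P3→X gives 9>5]
(B,P,X): not NE [P1→A gives 10>2]
(B,P,Y): not NE [P1→C gives 10>8; P3→X gives 11>9]
(B,Q,X): not NE [P1→C gives 9>1; P2→P gives 9>7]
(B,Q,Y): not NE [P2→P gives 9>6]
(C,P,X): not NE [P1→A gives 10>9; P3→Y gives 8>2]
(C,P,Y): NE
(C,Q,X): not NE [P2→P gives 1>0]
(C,Q,Y): not NE [P1→B gives 9>5; P3→X gives 4>3]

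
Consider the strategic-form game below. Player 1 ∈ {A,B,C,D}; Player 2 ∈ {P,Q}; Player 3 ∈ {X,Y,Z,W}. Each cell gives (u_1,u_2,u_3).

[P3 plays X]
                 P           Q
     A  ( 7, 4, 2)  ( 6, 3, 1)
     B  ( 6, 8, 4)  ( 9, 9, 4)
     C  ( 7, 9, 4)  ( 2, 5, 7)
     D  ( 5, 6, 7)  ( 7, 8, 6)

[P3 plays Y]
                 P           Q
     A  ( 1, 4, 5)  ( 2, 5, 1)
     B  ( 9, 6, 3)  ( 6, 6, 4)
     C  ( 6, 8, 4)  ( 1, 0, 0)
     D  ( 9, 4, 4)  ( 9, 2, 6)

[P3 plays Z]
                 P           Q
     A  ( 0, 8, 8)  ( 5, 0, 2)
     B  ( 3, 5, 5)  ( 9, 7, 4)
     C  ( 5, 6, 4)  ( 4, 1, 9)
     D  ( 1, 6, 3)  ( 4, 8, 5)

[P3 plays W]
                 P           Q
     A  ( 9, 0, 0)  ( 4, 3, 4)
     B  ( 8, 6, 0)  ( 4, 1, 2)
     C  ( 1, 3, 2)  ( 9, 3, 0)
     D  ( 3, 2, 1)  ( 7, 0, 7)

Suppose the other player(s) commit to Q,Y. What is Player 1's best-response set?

u_1(A vs Q,Y) = 2
u_1(B vs Q,Y) = 6
u_1(C vs Q,Y) = 1
u_1(D vs Q,Y) = 9
max payoff 9 at {D}

BR_1 = {D}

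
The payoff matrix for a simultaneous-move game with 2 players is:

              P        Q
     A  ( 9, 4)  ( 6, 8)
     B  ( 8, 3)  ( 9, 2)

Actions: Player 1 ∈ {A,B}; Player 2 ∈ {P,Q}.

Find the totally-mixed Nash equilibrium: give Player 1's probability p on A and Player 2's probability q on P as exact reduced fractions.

p=1/5, q=3/4

P1 indiff ⇒ q·9+(1-q)·6 = q·8+(1-q)·9 ⇒ q(1) = (1-q)(3) ⇒ q = 3/4
P2 indiff ⇒ p·4+(1-p)·3 = p·8+(1-p)·2 ⇒ p(-4) = (1-p)(-1) ⇒ p = 1/5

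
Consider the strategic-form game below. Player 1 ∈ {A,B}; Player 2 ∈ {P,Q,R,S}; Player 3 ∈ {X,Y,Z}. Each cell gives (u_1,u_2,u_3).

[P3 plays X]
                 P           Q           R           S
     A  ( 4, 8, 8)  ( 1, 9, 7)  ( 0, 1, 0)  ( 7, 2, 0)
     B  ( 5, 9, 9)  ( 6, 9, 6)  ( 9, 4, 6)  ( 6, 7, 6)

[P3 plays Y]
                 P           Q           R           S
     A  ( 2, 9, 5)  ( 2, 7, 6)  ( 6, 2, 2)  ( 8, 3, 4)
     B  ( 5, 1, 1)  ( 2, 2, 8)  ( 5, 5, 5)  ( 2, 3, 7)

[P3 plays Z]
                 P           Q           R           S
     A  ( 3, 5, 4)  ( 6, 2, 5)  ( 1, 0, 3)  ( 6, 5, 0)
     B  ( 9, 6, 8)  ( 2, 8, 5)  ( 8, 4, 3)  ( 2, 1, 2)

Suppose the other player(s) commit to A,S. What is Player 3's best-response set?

u_3(X vs A,S) = 0
u_3(Y vs A,S) = 4
u_3(Z vs A,S) = 0
max payoff 4 at {Y}

argmax u_3 = {Y}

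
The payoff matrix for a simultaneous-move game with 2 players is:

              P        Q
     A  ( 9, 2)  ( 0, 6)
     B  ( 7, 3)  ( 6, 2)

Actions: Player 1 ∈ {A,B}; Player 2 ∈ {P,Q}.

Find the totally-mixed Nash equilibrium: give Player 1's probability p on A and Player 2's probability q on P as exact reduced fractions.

P1 indiff ⇒ q·9+(1-q)·0 = q·7+(1-q)·6 ⇒ q(2) = (1-q)(6) ⇒ q = 3/4
P2 indiff ⇒ p·2+(1-p)·3 = p·6+(1-p)·2 ⇒ p(-4) = (1-p)(-1) ⇒ p = 1/5

p=1/5, q=3/4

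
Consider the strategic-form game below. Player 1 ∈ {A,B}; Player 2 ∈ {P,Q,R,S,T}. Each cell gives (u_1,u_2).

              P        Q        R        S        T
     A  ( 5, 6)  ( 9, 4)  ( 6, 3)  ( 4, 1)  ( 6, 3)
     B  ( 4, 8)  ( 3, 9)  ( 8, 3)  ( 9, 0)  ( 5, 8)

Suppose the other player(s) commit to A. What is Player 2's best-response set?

u_2(P vs A) = 6
u_2(Q vs A) = 4
u_2(R vs A) = 3
u_2(S vs A) = 1
u_2(T vs A) = 3
max payoff 6 at {P}

P2 best: {P}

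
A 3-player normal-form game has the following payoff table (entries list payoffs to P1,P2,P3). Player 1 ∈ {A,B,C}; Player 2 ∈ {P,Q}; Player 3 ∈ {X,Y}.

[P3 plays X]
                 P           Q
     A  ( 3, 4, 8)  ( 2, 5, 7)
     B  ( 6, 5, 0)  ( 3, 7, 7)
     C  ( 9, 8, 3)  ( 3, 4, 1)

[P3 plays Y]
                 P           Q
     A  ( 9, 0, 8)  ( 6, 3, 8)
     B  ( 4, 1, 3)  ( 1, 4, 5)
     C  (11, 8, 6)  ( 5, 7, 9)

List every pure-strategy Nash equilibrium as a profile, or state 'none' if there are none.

PSNE = {(A,Q,Y), (B,Q,X), (C,P,Y)}

(A,P,X): not NE [P1→C gives 9>3; P2→Q gives 5>4]
(A,P,Y): not NE [P1→C gives 11>9; P2→Q gives 3>0]
(A,Q,X): not NE [P1→C gives 3>2; P3→Y gives 8>7]
(A,Q,Y): NE
(B,P,X): not NE [P1→C gives 9>6; P2→Q gives 7>5; P3→Y gives 3>0]
(B,P,Y): not NE [P1→C gives 11>4; P2→Q gives 4>1]
(B,Q,X): NE
(B,Q,Y): not NE [P1→A gives 6>1; P3→X gives 7>5]
(C,P,X): not NE [P3→Y gives 6>3]
(C,P,Y): NE
(C,Q,X): not NE [P2→P gives 8>4; P3→Y gives 9>1]
(C,Q,Y): not NE [P1→A gives 6>5; P2→P gives 8>7]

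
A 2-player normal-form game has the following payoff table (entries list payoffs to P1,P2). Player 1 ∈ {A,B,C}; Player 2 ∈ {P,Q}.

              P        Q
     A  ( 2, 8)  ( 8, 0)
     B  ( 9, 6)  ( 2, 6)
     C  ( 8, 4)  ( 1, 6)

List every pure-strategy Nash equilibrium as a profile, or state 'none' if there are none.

NE set: (B,P)

(A,P): not NE [P1→B gives 9>2]
(A,Q): not NE [P2→P gives 8>0]
(B,P): NE
(B,Q): not NE [P1→A gives 8>2]
(C,P): not NE [P1→B gives 9>8; P2→Q gives 6>4]
(C,Q): not NE [P1→A gives 8>1]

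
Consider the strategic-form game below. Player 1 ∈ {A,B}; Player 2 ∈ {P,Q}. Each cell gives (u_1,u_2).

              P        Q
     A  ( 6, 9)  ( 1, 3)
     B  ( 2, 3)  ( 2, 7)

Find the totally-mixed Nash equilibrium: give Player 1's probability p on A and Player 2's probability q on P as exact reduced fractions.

p=2/5, q=1/5

P1 indiff ⇒ q·6+(1-q)·1 = q·2+(1-q)·2 ⇒ q(4) = (1-q)(1) ⇒ q = 1/5
P2 indiff ⇒ p·9+(1-p)·3 = p·3+(1-p)·7 ⇒ p(6) = (1-p)(4) ⇒ p = 2/5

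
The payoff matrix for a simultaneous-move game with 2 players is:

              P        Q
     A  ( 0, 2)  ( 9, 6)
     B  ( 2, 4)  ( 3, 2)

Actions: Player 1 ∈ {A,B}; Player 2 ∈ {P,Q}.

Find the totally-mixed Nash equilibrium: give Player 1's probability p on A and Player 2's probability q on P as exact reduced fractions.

P1 indiff ⇒ q·0+(1-q)·9 = q·2+(1-q)·3 ⇒ q(-2) = (1-q)(-6) ⇒ q = 3/4
P2 indiff ⇒ p·2+(1-p)·4 = p·6+(1-p)·2 ⇒ p(-4) = (1-p)(-2) ⇒ p = 1/3

P1 mixes 1/3 on A; P2 mixes 3/4 on P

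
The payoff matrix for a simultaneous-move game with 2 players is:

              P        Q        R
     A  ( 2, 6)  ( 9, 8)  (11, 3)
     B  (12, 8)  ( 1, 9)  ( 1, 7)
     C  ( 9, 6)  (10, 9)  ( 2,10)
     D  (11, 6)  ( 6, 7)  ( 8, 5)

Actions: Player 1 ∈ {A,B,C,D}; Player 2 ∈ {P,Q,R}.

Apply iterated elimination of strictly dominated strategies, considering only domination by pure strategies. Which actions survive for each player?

P2 drop P (Q beats it: A:8>6 B:9>8 C:9>6 D:7>6)
P1 drop B (A beats it: Q:9>1 R:11>1)
P1 drop D (A beats it: Q:9>6 R:11>8)
P1→{A,C} P2→{Q,R}

IESDS → P1:{A,C} P2:{Q,R}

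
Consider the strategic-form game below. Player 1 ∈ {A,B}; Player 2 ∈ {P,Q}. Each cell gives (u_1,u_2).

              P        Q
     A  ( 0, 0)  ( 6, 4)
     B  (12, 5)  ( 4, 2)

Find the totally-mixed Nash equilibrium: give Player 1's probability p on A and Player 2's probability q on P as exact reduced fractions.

P1 indiff ⇒ q·0+(1-q)·6 = q·12+(1-q)·4 ⇒ q(-12) = (1-q)(-2) ⇒ q = 1/7
P2 indiff ⇒ p·0+(1-p)·5 = p·4+(1-p)·2 ⇒ p(-4) = (1-p)(-3) ⇒ p = 3/7

(p,q) = (3/7, 1/7)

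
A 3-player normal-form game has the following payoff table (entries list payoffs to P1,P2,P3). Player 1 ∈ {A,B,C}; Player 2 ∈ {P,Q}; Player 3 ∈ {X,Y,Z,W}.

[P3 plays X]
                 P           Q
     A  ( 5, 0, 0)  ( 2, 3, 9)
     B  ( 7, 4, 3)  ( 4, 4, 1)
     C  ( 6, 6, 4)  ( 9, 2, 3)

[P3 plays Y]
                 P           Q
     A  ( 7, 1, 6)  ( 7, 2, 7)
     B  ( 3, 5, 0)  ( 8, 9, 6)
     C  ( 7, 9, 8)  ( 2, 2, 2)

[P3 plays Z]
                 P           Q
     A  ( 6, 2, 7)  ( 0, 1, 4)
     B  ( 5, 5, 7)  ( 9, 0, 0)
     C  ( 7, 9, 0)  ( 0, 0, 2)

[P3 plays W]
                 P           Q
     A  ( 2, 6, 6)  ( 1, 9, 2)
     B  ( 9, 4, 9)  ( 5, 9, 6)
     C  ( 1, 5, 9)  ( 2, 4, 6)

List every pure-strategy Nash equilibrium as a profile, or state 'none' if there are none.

NE set: (B,Q,Y), (B,Q,W)

(A,P,X): not NE [P1→B gives 7>5; P2→Q gives 3>0; P3→Z gives 7>0]
(A,P,Y): not NE [P2→Q gives 2>1; P3→Z gives 7>6]
(A,P,Z): not NE [P1→C gives 7>6]
(A,P,W): not NE [P1→B gives 9>2; P2→Q gives 9>6; P3→Z gives 7>6]
(A,Q,X): not NE [P1→C gives 9>2]
(A,Q,Y): not NE [P1→B gives 8>7; P3→X gives 9>7]
(A,Q,Z): not NE [P1→B gives 9>0; P2→P gives 2>1; P3→X gives 9>4]
(A,Q,W): not NE [P1→B gives 5>1; P3→X gives 9>2]
(B,P,X): not NE [P3→W gives 9>3]
(B,P,Y): not NE [P1→C gives 7>3; P2→Q gives 9>5; P3→W gives 9>0]
(B,P,Z): not NE [P1→C gives 7>5; P3→W gives 9>7]
(B,P,W): not NE [P2→Q gives 9>4]
(B,Q,X): not NE [P1→C gives 9>4; P3→W gives 6>1]
(B,Q,Y): NE
(B,Q,Z): not NE [P2→P gives 5>0; P3→W gives 6>0]
(B,Q,W): NE
(C,P,X): not NE [P1→B gives 7>6; P3→W gives 9>4]
(C,P,Y): not NE [P3→W gives 9>8]
(C,P,Z): not NE [P3→W gives 9>0]
(C,P,W): not NE [P1→B gives 9>1]
(C,Q,X): not NE [P2→P gives 6>2; P3→W gives 6>3]
(C,Q,Y): not NE [P1→B gives 8>2; P2→P gives 9>2; P3→W gives 6>2]
(C,Q,Z): not NE [P1→B gives 9>0; P2→P gives 9>0; P3→W gives 6>2]
(C,Q,W): not NE [P1→B gives 5>2; P2→P gives 5>4]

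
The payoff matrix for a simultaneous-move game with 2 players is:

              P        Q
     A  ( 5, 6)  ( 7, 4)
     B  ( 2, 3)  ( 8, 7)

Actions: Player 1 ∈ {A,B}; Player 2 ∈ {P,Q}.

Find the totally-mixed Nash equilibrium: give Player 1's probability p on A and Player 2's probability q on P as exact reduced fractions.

(p,q) = (2/3, 1/4)

P1 indiff ⇒ q·5+(1-q)·7 = q·2+(1-q)·8 ⇒ q(3) = (1-q)(1) ⇒ q = 1/4
P2 indiff ⇒ p·6+(1-p)·3 = p·4+(1-p)·7 ⇒ p(2) = (1-p)(4) ⇒ p = 2/3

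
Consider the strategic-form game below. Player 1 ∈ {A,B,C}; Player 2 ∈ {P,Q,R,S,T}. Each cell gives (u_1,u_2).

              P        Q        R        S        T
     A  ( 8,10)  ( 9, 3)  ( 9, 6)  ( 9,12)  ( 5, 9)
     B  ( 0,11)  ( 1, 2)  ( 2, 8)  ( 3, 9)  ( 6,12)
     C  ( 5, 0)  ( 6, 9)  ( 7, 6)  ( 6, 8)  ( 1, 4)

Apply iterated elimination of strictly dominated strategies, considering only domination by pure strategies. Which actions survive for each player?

Remaining: P1:{A,B} P2:{P,S,T}

P1 drop C (A beats it: P:8>5 Q:9>6 R:9>7 S:9>6 T:5>1)
P2 drop Q (P beats it: A:10>3 B:11>2)
P2 drop R (P beats it: A:10>6 B:11>8)
P1→{A,B} P2→{P,S,T}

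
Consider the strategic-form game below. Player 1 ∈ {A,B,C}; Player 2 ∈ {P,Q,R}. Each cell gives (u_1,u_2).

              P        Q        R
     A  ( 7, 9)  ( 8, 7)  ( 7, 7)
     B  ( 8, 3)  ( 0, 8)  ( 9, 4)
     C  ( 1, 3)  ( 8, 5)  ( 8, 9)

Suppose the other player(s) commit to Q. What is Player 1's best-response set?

BR_1 = {A,C}

u_1(A vs Q) = 8
u_1(B vs Q) = 0
u_1(C vs Q) = 8
max payoff 8 at {A,C}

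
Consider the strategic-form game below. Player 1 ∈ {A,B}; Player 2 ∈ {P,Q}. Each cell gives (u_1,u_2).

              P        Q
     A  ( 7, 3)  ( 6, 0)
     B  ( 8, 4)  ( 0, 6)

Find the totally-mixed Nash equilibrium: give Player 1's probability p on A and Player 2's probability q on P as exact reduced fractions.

P1 indiff ⇒ q·7+(1-q)·6 = q·8+(1-q)·0 ⇒ q(-1) = (1-q)(-6) ⇒ q = 6/7
P2 indiff ⇒ p·3+(1-p)·4 = p·0+(1-p)·6 ⇒ p(3) = (1-p)(2) ⇒ p = 2/5

(p,q) = (2/5, 6/7)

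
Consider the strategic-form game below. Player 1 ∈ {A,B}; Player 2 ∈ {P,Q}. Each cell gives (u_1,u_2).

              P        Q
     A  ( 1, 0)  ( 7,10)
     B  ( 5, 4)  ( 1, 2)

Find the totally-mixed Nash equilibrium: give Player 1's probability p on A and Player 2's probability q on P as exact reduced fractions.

P1 mixes 1/6 on A; P2 mixes 3/5 on P

P1 indiff ⇒ q·1+(1-q)·7 = q·5+(1-q)·1 ⇒ q(-4) = (1-q)(-6) ⇒ q = 3/5
P2 indiff ⇒ p·0+(1-p)·4 = p·10+(1-p)·2 ⇒ p(-10) = (1-p)(-2) ⇒ p = 1/6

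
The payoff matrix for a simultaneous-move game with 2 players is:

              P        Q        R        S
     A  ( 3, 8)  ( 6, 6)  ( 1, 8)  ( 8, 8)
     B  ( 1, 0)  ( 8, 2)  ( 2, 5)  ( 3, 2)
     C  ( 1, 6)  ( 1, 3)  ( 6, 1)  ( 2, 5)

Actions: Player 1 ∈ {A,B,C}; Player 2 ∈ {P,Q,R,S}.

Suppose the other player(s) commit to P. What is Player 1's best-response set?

argmax u_1 = {A}

u_1(A vs P) = 3
u_1(B vs P) = 1
u_1(C vs P) = 1
max payoff 3 at {A}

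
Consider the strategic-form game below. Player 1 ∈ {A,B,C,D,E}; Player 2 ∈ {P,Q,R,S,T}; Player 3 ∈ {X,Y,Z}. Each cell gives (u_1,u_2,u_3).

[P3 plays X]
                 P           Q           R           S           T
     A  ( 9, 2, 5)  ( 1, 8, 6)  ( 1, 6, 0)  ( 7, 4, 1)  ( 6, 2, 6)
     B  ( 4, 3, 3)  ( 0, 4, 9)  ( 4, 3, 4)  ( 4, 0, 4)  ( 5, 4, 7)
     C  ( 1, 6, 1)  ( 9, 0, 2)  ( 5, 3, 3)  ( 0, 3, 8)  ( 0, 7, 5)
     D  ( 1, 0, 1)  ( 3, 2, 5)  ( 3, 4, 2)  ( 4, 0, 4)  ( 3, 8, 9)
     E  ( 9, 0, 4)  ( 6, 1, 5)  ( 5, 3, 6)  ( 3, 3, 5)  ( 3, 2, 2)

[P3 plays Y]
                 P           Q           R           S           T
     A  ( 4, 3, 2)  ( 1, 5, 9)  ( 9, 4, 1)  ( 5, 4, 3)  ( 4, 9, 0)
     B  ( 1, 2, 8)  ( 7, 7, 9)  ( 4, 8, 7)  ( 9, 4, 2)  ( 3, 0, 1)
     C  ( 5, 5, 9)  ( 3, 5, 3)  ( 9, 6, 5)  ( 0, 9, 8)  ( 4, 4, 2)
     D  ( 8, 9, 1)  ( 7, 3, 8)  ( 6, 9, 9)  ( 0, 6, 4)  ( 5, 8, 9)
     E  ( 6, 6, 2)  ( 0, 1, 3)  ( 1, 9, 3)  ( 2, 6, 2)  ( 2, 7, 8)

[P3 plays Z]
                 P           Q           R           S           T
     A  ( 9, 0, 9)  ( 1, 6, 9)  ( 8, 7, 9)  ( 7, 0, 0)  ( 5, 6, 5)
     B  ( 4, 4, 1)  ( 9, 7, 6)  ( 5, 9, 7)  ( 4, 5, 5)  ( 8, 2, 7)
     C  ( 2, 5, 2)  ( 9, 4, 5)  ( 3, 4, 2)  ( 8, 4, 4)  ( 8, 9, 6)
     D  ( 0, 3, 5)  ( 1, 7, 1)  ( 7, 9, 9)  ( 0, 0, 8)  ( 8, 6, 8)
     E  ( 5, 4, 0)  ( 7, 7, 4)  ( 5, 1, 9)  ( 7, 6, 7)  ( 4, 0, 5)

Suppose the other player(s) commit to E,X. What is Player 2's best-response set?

P2 best: {R,S}

u_2(P vs E,X) = 0
u_2(Q vs E,X) = 1
u_2(R vs E,X) = 3
u_2(S vs E,X) = 3
u_2(T vs E,X) = 2
max payoff 3 at {R,S}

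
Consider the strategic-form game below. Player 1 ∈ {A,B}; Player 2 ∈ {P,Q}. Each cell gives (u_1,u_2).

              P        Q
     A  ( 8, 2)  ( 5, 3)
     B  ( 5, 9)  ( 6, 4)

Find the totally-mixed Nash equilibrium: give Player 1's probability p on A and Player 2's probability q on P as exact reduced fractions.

p=5/6, q=1/4

P1 indiff ⇒ q·8+(1-q)·5 = q·5+(1-q)·6 ⇒ q(3) = (1-q)(1) ⇒ q = 1/4
P2 indiff ⇒ p·2+(1-p)·9 = p·3+(1-p)·4 ⇒ p(-1) = (1-p)(-5) ⇒ p = 5/6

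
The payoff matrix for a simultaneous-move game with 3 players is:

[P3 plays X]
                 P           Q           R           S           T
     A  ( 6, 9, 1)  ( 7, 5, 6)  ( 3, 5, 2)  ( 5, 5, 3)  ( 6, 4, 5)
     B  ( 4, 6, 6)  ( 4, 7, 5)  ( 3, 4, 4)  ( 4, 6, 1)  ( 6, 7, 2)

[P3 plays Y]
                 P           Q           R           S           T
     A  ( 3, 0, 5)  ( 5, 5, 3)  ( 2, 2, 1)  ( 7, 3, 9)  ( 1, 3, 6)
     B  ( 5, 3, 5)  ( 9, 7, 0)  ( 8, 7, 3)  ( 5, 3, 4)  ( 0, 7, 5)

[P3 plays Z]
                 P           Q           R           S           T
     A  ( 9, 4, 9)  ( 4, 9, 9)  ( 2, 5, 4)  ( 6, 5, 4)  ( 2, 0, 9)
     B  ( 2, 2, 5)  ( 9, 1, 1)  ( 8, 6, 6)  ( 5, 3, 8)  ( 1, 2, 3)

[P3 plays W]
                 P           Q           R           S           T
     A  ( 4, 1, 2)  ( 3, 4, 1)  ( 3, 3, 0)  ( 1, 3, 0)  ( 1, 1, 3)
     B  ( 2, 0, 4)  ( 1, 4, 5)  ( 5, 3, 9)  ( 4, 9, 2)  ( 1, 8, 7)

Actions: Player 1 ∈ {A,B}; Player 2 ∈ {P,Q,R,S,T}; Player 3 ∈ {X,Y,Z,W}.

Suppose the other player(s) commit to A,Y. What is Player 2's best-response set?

argmax u_2 = {Q}

u_2(P vs A,Y) = 0
u_2(Q vs A,Y) = 5
u_2(R vs A,Y) = 2
u_2(S vs A,Y) = 3
u_2(T vs A,Y) = 3
max payoff 5 at {Q}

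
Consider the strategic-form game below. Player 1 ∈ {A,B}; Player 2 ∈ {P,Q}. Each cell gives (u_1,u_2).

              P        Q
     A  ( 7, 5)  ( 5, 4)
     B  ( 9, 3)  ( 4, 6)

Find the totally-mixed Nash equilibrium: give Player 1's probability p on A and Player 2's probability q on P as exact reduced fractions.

P1 indiff ⇒ q·7+(1-q)·5 = q·9+(1-q)·4 ⇒ q(-2) = (1-q)(-1) ⇒ q = 1/3
P2 indiff ⇒ p·5+(1-p)·3 = p·4+(1-p)·6 ⇒ p(1) = (1-p)(3) ⇒ p = 3/4

(p,q) = (3/4, 1/3)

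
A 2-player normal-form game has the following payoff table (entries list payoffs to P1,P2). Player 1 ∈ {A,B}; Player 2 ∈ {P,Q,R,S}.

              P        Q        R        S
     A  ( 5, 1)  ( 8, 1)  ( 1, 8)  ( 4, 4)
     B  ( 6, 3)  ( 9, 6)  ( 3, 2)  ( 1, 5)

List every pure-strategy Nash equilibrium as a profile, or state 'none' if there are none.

PSNE = {(B,Q)}

(A,P): not NE [P1→B gives 6>5; P2→R gives 8>1]
(A,Q): not NE [P1→B gives 9>8; P2→R gives 8>1]
(A,R): not NE [P1→B gives 3>1]
(A,S): not NE [P2→R gives 8>4]
(B,P): not NE [P2→Q gives 6>3]
(B,Q): NE
(B,R): not NE [P2→Q gives 6>2]
(B,S): not NE [P1→A gives 4>1; P2→Q gives 6>5]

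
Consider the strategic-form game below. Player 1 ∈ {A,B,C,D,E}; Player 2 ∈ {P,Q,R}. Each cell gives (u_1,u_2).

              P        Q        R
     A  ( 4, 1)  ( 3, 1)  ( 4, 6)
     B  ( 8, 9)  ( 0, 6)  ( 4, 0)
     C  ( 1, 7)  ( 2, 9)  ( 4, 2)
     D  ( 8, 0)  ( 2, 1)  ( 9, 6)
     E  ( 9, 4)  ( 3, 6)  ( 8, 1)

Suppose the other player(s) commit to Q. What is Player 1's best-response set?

u_1(A vs Q) = 3
u_1(B vs Q) = 0
u_1(C vs Q) = 2
u_1(D vs Q) = 2
u_1(E vs Q) = 3
max payoff 3 at {A,E}

BR_1 = {A,E}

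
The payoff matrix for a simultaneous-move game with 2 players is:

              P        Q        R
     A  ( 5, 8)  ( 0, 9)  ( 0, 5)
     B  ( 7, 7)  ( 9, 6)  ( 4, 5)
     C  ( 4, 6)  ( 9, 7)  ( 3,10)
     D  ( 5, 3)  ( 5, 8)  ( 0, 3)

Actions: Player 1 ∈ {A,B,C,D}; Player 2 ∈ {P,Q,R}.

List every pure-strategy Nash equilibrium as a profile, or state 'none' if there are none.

(A,P): not NE [P1→B gives 7>5; P2→Q gives 9>8]
(A,Q): not NE [P1→C gives 9>0]
(A,R): not NE [P1→B gives 4>0; P2→Q gives 9>5]
(B,P): NE
(B,Q): not NE [P2→P gives 7>6]
(B,R): not NE [P2→P gives 7>5]
(C,P): not NE [P1→B gives 7>4; P2→R gives 10>6]
(C,Q): not NE [P2→R gives 10>7]
(C,R): not NE [P1→B gives 4>3]
(D,P): not NE [P1→B gives 7>5; P2→Q gives 8>3]
(D,Q): not NE [P1→C gives 9>5]
(D,R): not NE [P1→B gives 4>0; P2→Q gives 8>3]

PSNE = {(B,P)}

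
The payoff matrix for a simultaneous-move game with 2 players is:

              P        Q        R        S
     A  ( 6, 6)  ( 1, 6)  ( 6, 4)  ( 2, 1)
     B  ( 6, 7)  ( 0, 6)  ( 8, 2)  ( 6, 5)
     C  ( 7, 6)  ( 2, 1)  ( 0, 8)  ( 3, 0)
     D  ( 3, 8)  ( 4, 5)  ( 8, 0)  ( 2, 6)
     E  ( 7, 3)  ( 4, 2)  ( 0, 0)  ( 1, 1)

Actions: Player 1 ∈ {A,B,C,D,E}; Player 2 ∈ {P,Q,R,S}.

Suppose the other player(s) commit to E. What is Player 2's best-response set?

P2 best: {P}

u_2(P vs E) = 3
u_2(Q vs E) = 2
u_2(R vs E) = 0
u_2(S vs E) = 1
max payoff 3 at {P}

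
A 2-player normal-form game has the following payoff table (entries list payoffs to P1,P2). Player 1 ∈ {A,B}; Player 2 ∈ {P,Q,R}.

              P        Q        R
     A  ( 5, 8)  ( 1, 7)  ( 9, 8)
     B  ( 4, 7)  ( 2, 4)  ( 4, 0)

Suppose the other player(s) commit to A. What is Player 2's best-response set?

BR_2 = {P,R}

u_2(P vs A) = 8
u_2(Q vs A) = 7
u_2(R vs A) = 8
max payoff 8 at {P,R}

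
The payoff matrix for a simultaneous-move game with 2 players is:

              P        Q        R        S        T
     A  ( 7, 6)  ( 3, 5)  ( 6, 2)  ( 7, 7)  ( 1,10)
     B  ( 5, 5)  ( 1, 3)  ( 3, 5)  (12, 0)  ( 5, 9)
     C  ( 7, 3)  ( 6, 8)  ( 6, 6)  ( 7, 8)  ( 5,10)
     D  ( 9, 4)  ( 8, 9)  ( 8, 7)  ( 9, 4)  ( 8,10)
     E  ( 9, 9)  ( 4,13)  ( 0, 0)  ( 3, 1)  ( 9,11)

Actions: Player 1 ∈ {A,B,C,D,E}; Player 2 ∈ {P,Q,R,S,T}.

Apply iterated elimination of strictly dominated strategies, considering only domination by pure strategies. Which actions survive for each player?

IESDS → P1:{D,E} P2:{Q,T}

P1 drop A (D beats it: P:9>7 Q:8>3 R:8>6 S:9>7 T:8>1)
P1 drop C (D beats it: P:9>7 Q:8>6 R:8>6 S:9>7 T:8>5)
P2 drop P (T beats it: B:9>5 D:10>4 E:11>9)
P2 drop R (T beats it: B:9>5 D:10>7 E:11>0)
P2 drop S (Q beats it: B:3>0 D:9>4 E:13>1)
P1 drop B (D beats it: Q:8>1 T:8>5)
P1→{D,E} P2→{Q,T}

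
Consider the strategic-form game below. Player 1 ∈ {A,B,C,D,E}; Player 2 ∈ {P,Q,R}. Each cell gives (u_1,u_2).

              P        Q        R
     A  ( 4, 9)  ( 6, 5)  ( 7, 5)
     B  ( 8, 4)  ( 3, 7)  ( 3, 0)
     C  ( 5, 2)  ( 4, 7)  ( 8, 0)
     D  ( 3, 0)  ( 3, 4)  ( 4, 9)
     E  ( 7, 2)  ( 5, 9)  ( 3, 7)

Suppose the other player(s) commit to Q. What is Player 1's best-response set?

P1 best: {A}

u_1(A vs Q) = 6
u_1(B vs Q) = 3
u_1(C vs Q) = 4
u_1(D vs Q) = 3
u_1(E vs Q) = 5
max payoff 6 at {A}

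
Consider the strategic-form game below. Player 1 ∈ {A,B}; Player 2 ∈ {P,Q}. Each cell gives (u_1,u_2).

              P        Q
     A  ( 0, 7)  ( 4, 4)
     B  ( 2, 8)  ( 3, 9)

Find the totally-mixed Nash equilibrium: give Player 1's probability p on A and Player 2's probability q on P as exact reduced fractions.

P1 indiff ⇒ q·0+(1-q)·4 = q·2+(1-q)·3 ⇒ q(-2) = (1-q)(-1) ⇒ q = 1/3
P2 indiff ⇒ p·7+(1-p)·8 = p·4+(1-p)·9 ⇒ p(3) = (1-p)(1) ⇒ p = 1/4

(p,q) = (1/4, 1/3)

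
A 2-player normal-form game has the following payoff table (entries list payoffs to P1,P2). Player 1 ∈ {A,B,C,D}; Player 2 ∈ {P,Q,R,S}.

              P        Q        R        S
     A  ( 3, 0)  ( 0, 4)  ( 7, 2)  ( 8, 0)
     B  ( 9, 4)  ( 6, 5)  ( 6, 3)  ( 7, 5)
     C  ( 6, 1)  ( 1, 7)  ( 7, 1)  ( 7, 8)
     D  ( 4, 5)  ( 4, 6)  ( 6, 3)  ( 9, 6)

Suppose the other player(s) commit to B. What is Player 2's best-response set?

u_2(P vs B) = 4
u_2(Q vs B) = 5
u_2(R vs B) = 3
u_2(S vs B) = 5
max payoff 5 at {Q,S}

BR_2 = {Q,S}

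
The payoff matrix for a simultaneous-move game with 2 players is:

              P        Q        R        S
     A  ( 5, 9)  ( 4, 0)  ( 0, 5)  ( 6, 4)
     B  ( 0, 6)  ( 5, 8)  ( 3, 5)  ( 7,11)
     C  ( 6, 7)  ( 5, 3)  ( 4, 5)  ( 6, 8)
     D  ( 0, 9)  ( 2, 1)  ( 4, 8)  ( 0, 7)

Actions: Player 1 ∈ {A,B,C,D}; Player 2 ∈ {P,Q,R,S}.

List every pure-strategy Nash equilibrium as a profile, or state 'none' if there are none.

(A,P): not NE [P1→C gives 6>5]
(A,Q): not NE [P1→C gives 5>4; P2→P gives 9>0]
(A,R): not NE [P1→D gives 4>0; P2→P gives 9>5]
(A,S): not NE [P1→B gives 7>6; P2→P gives 9>4]
(B,P): not NE [P1→C gives 6>0; P2→S gives 11>6]
(B,Q): not NE [P2→S gives 11>8]
(B,R): not NE [P1→D gives 4>3; P2→S gives 11>5]
(B,S): NE
(C,P): not NE [P2→S gives 8>7]
(C,Q): not NE [P2→S gives 8>3]
(C,R): not NE [P2→S gives 8>5]
(C,S): not NE [P1→B gives 7>6]
(D,P): not NE [P1→C gives 6>0]
(D,Q): not NE [P1→C gives 5>2; P2→P gives 9>1]
(D,R): not NE [P2→P gives 9>8]
(D,S): not NE [P1→B gives 7>0; P2→P gives 9>7]

NE set: (B,S)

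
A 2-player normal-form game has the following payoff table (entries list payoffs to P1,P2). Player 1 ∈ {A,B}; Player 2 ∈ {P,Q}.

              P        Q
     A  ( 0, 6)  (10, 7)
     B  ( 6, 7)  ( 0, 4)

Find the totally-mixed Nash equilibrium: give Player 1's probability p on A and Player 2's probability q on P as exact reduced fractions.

P1 indiff ⇒ q·0+(1-q)·10 = q·6+(1-q)·0 ⇒ q(-6) = (1-q)(-10) ⇒ q = 5/8
P2 indiff ⇒ p·6+(1-p)·7 = p·7+(1-p)·4 ⇒ p(-1) = (1-p)(-3) ⇒ p = 3/4

(p,q) = (3/4, 5/8)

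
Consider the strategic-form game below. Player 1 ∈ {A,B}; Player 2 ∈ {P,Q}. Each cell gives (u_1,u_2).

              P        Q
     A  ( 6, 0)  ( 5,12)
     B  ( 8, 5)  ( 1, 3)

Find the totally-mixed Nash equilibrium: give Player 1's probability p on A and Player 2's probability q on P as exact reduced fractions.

(p,q) = (1/7, 2/3)

P1 indiff ⇒ q·6+(1-q)·5 = q·8+(1-q)·1 ⇒ q(-2) = (1-q)(-4) ⇒ q = 2/3
P2 indiff ⇒ p·0+(1-p)·5 = p·12+(1-p)·3 ⇒ p(-12) = (1-p)(-2) ⇒ p = 1/7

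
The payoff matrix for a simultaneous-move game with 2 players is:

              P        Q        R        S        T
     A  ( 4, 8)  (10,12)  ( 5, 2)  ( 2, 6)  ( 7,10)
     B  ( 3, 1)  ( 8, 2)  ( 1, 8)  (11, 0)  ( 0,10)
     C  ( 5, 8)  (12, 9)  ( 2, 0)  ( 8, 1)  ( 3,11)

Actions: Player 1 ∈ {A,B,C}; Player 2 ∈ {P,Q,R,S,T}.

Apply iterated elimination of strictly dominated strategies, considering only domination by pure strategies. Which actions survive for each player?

IESDS → P1:{A,C} P2:{Q,T}

P2 drop P (Q beats it: A:12>8 B:2>1 C:9>8)
P2 drop R (T beats it: A:10>2 B:10>8 C:11>0)
P2 drop S (Q beats it: A:12>6 B:2>0 C:9>1)
P1 drop B (A beats it: Q:10>8 T:7>0)
P1→{A,C} P2→{Q,T}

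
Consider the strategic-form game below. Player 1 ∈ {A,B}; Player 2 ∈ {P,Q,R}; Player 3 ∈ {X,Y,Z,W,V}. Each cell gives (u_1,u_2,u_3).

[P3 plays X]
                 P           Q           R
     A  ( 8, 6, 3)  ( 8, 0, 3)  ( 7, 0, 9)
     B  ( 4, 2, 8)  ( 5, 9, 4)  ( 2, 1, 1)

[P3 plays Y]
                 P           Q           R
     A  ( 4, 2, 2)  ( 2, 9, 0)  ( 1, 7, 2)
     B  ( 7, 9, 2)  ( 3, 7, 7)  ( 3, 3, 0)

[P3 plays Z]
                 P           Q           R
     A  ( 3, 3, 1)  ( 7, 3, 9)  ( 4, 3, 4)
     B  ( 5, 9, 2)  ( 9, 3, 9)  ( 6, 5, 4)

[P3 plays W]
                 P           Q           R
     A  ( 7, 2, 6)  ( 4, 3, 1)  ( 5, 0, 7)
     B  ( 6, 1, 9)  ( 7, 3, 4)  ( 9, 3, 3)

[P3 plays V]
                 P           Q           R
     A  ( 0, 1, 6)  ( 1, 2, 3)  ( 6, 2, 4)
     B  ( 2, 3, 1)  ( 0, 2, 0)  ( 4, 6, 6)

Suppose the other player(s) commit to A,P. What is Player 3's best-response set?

u_3(X vs A,P) = 3
u_3(Y vs A,P) = 2
u_3(Z vs A,P) = 1
u_3(W vs A,P) = 6
u_3(V vs A,P) = 6
max payoff 6 at {W,V}

P3 best: {W,V}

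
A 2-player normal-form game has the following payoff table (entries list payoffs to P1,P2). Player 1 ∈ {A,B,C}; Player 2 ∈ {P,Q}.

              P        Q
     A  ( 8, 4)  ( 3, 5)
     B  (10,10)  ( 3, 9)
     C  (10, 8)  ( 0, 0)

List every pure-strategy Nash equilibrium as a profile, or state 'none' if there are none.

PSNE = {(A,Q), (B,P), (C,P)}

(A,P): not NE [P1→C gives 10>8; P2→Q gives 5>4]
(A,Q): NE
(B,P): NE
(B,Q): not NE [P2→P gives 10>9]
(C,P): NE
(C,Q): not NE [P1→B gives 3>0; P2→P gives 8>0]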